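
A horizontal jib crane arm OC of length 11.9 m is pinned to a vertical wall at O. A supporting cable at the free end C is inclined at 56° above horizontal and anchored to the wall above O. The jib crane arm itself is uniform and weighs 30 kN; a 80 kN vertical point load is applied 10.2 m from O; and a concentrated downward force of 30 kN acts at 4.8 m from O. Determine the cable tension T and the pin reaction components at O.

T = 115.4 kN, O_x = 64.53 kN, O_y = 44.33 kN

ΣM about O: T·sin56°·11.9 − 30·5.95 − 80·10.2 − 30·4.8 = 0 → T = 1138.5/(11.9·0.829038) = 115.402 ≈ 115.4 kN.
ΣF_x = 0: O_x − T·cos56° = 0 → O_x = 115.402 × 0.559193 = 64.53 kN.
ΣF_y = 0: O_y + T·sin56° − 30 − 80 − 30 = 0 → O_y = 140 − 115.402 × 0.829038 = 44.33 kN.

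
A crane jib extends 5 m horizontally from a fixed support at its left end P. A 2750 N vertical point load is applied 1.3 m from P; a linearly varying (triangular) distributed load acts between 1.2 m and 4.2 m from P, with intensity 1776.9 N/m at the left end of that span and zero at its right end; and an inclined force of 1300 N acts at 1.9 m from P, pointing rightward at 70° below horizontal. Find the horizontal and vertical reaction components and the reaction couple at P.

Resultant of the triangular load: ½ × 1776.9 × 3 = 2665.35 N, acting at 2.2 m from P (one-third of the span from the peak).
ΣF_x = 0: P_x + 1300·cos70° = 0 → P_x = -444.6 N.
ΣF_y = 0: P_y − 2750 − ½·1776.9·3 − 1300·sin70° = 0 → P_y = 6637 N.
ΣM about P: M_P − 2750·1.3 − (½·1776.9·3)·2.2 − 1300·sin70°·1.9 = 0 → M_P = 11760 N·m.

P_x = -444.6 N, P_y = 6637 N, M_P = 11760 N·m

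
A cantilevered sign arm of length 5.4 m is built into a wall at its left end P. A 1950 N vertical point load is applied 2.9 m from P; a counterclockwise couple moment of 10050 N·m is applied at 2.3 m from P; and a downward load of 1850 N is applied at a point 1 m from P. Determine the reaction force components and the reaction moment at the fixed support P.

P_x = 0, P_y = 3800 N, M_P = -2545 N·m

ΣF_x = 0: P_x = 0.
ΣF_y = 0: P_y − 1950 − 1850 = 0 → P_y = 3800 N.
ΣM about P: M_P − 1950·2.9 + 10050 − 1850·1 = 0 → M_P = -2545 N·m.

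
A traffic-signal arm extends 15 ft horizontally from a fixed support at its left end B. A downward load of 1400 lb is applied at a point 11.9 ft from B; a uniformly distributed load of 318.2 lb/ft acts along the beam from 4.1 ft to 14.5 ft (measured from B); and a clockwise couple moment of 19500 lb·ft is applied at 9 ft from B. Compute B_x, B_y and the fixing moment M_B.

Resultant of the distributed load: 318.2 × 10.4 = 3309.28 lb at 9.3 ft from B.
ΣF_x = 0: B_x = 0.
ΣF_y = 0: B_y − 1400 − 318.2·10.4 = 0 → B_y = 4709 lb.
ΣM about B: M_B − 1400·11.9 − (318.2·10.4)·9.3 − 19500 = 0 → M_B = 66940 lb·ft.

B_x = 0, B_y = 4709 lb, M_B = 66940 lb·ft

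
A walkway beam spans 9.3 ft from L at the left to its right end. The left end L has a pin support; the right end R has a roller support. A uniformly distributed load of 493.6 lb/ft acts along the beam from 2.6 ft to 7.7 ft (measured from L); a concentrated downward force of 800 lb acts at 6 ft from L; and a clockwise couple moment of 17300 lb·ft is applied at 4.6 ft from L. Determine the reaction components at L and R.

L_x = 0, L_y = -453.0 lb, R_y = 3770 lb

Resultant of the distributed load: 493.6 × 5.1 = 2517.36 lb at 5.15 ft from L.
ΣM about L: R_y·9.3 − (493.6·5.1)·5.15 − 800·6 − 17300 = 0 → R_y = 35064.404/9.3 = 3770.37 ≈ 3770 lb.
ΣF_y = 0: L_y + 3770.37 − 493.6·5.1 − 800 = 0 → L_y = -453.0 lb.
ΣF_x = 0: no horizontal applied forces, so L_x = 0.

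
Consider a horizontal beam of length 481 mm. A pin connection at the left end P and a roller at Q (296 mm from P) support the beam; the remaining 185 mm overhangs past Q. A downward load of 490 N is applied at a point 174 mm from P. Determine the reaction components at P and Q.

Moments about P: Q_y·296 − 490·174 = 0 → Q_y = 85260/296 = 288.041 ≈ 288.0 N.
ΣF_y = 0: P_y + 288.041 − 490 = 0 → P_y = 202.0 N.
ΣF_x = 0: no horizontal applied forces, so P_x = 0.

P_x = 0, P_y = 202.0 N, Q_y = 288.0 N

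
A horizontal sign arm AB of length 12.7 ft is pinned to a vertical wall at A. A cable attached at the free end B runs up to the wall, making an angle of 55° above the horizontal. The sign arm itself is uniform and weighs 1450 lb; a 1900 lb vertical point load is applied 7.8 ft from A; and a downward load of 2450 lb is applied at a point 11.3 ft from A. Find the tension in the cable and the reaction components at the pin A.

ΣM about A: T·sin55°·12.7 − 1450·6.35 − 1900·7.8 − 2450·11.3 = 0 → T = 51712.5/(12.7·0.819152) = 4970.81 ≈ 4971 lb.
ΣF_x = 0: A_x − T·cos55° = 0 → A_x = 4970.81 × 0.573576 = 2851 lb.
ΣF_y = 0: A_y + T·sin55° − 1450 − 1900 − 2450 = 0 → A_y = 5800 − 4970.81 × 0.819152 = 1728 lb.

T = 4971 lb, A_x = 2851 lb, A_y = 1728 lb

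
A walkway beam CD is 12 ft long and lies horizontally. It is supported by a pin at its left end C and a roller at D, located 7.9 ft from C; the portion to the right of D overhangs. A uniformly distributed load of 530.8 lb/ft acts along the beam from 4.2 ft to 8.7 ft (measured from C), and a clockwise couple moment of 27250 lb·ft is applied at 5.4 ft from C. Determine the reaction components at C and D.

Resultant of the distributed load: 530.8 × 4.5 = 2388.6 lb at 6.45 ft from C.
Moments about C: D_y·7.9 − (530.8·4.5)·6.45 − 27250 = 0 → D_y = 42656.47/7.9 = 5399.55 ≈ 5400 lb.
ΣF_y = 0: C_y + 5399.55 − 530.8·4.5 = 0 → C_y = -3011 lb.
ΣF_x = 0: no horizontal applied forces, so C_x = 0.

C_x = 0, C_y = -3011 lb, D_y = 5400 lb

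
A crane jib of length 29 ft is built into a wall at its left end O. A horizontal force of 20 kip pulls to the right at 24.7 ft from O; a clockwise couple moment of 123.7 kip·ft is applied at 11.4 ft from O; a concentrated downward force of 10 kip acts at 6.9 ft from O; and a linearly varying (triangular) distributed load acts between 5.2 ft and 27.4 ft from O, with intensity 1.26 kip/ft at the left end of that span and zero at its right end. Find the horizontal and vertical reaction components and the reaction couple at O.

Resultant of the triangular load: ½ × 1.26 × 22.2 = 13.986 kip, acting at 12.6 ft from O (one-third of the span from the peak).
ΣF_x = 0: O_x + 20 = 0 → O_x = -20.00 kip.
ΣF_y = 0: O_y − 10 − ½·1.26·22.2 = 0 → O_y = 23.99 kip.
ΣM about O: M_O − 123.7 − 10·6.9 − (½·1.26·22.2)·12.6 = 0 → M_O = 368.9 kip·ft.

O_x = -20.00 kip, O_y = 23.99 kip, M_O = 368.9 kip·ft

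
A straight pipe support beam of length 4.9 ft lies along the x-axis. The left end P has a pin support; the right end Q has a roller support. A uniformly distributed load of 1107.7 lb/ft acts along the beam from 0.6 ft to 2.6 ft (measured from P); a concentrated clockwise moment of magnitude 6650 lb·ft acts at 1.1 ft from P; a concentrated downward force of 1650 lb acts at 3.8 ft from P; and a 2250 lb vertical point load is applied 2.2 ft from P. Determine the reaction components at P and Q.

P_x = 0, P_y = 1745 lb, Q_y = 4370 lb

Resultant of the distributed load: 1107.7 × 2 = 2215.4 lb at 1.6 ft from P.
Taking moments about P: Q_y·4.9 − (1107.7·2)·1.6 − 6650 − 1650·3.8 − 2250·2.2 = 0 → Q_y = 21414.64/4.9 = 4370.33 ≈ 4370 lb.
ΣF_y = 0: P_y + 4370.33 − 1107.7·2 − 1650 − 2250 = 0 → P_y = 1745 lb.
ΣF_x = 0: no horizontal applied forces, so P_x = 0.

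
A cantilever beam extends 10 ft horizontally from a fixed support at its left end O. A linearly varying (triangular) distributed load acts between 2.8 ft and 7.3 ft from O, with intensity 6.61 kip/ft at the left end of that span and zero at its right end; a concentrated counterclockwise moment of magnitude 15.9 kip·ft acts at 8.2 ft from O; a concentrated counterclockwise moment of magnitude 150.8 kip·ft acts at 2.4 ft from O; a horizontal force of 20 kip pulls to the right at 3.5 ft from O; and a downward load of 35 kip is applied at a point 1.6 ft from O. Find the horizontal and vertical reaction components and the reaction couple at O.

O_x = -20.00 kip, O_y = 49.87 kip, M_O = -46.75 kip·ft

Resultant of the triangular load: ½ × 6.61 × 4.5 = 14.8725 kip, acting at 4.3 ft from O (one-third of the span from the peak).
ΣF_x = 0: O_x + 20 = 0 → O_x = -20.00 kip.
ΣF_y = 0: O_y − ½·6.61·4.5 − 35 = 0 → O_y = 49.87 kip.
ΣM about O: M_O − (½·6.61·4.5)·4.3 + 15.9 + 150.8 − 35·1.6 = 0 → M_O = -46.75 kip·ft.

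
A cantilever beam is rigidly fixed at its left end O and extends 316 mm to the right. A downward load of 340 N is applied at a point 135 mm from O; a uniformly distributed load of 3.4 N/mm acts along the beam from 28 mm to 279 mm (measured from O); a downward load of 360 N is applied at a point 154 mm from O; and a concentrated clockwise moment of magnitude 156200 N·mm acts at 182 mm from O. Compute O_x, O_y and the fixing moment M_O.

Resultant of the distributed load: 3.4 × 251 = 853.4 N at 153.5 mm from O.
ΣF_x = 0: O_x = 0.
ΣF_y = 0: O_y − 340 − 3.4·251 − 360 = 0 → O_y = 1553 N.
ΣM about O: M_O − 340·135 − (3.4·251)·153.5 − 360·154 − 156200 = 0 → M_O = 388500 N·mm.

O_x = 0, O_y = 1553 N, M_O = 388500 N·mm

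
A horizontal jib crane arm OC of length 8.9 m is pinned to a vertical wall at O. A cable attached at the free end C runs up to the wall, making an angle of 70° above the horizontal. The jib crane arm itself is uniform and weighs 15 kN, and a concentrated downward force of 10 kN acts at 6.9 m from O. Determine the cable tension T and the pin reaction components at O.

ΣM about O: T·sin70°·8.9 − 15·4.45 − 10·6.9 = 0 → T = 135.75/(8.9·0.939693) = 16.2317 ≈ 16.23 kN.
ΣF_x = 0: O_x − T·cos70° = 0 → O_x = 16.2317 × 0.34202 = 5.552 kN.
ΣF_y = 0: O_y + T·sin70° − 15 − 10 = 0 → O_y = 25 − 16.2317 × 0.939693 = 9.747 kN.

T = 16.23 kN, O_x = 5.552 kN, O_y = 9.747 kN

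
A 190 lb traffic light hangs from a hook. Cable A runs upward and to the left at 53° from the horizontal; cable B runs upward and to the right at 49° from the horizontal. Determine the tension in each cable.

ΣF_x = 0: −T_A·cos53° + T_B·cos49° = 0 → T_B = 0.917318·T_A.
ΣF_y = 0: T_A·sin53° + T_B·sin49° = 190.
Substitute: T_A·(0.798636 + 0.917318·0.75471) = 190 → T_A = 127.436 ≈ 127.4 lb.
Then T_B = 0.917318 × 127.436 = 116.9 lb.

T_A = 127.4 lb, T_B = 116.9 lb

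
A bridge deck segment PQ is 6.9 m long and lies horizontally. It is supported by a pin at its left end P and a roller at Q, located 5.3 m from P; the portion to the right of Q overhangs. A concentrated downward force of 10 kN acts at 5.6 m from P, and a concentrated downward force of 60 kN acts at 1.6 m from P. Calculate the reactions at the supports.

P_x = 0, P_y = 41.32 kN, Q_y = 28.68 kN

Taking moments about P: Q_y·5.3 − 10·5.6 − 60·1.6 = 0 → Q_y = 152/5.3 = 28.6792 ≈ 28.68 kN.
ΣF_y = 0: P_y + 28.6792 − 10 − 60 = 0 → P_y = 41.32 kN.
ΣF_x = 0: no horizontal applied forces, so P_x = 0.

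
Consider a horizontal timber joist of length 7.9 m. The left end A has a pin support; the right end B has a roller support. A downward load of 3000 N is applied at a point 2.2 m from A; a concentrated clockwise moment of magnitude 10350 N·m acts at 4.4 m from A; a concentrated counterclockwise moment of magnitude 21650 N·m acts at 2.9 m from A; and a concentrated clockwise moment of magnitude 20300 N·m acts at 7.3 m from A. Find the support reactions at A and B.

A_x = 0, A_y = 1025 N, B_y = 1975 N

Moments about A: B_y·7.9 − 3000·2.2 − 10350 + 21650 − 20300 = 0 → B_y = 15600/7.9 = 1974.68 ≈ 1975 N.
ΣF_y = 0: A_y + 1974.68 − 3000 = 0 → A_y = 1025 N.
ΣF_x = 0: no horizontal applied forces, so A_x = 0.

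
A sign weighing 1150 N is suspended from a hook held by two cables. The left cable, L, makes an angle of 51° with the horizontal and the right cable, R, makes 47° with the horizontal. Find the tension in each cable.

T_L = 792.0 N, T_R = 730.8 N

ΣF_x = 0: −T_L·cos51° + T_R·cos47° = 0 → T_R = 0.922759·T_L.
ΣF_y = 0: T_L·sin51° + T_R·sin47° = 1150.
Substitute: T_L·(0.777146 + 0.922759·0.731354) = 1150 → T_L = 792.006 ≈ 792.0 N.
Then T_R = 0.922759 × 792.006 = 730.8 N.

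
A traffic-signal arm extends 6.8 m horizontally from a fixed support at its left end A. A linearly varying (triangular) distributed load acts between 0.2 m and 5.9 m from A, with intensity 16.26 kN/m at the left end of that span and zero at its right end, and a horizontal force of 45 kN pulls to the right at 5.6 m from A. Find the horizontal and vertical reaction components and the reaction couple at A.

A_x = -45.00 kN, A_y = 46.34 kN, M_A = 97.32 kN·m

Resultant of the triangular load: ½ × 16.26 × 5.7 = 46.341 kN, acting at 2.1 m from A (one-third of the span from the peak).
ΣF_x = 0: A_x + 45 = 0 → A_x = -45.00 kN.
ΣF_y = 0: A_y − ½·16.26·5.7 = 0 → A_y = 46.34 kN.
ΣM about A: M_A − (½·16.26·5.7)·2.1 = 0 → M_A = 97.32 kN·m.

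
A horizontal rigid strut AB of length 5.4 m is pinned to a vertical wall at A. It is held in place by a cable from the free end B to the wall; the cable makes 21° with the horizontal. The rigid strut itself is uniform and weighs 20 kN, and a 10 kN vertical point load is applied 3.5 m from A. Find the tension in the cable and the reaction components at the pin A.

T = 45.99 kN, A_x = 42.94 kN, A_y = 13.52 kN

ΣM about A: T·sin21°·5.4 − 20·2.7 − 10·3.5 = 0 → T = 89/(5.4·0.358368) = 45.9904 ≈ 45.99 kN.
ΣF_x = 0: A_x − T·cos21° = 0 → A_x = 45.9904 × 0.93358 = 42.94 kN.
ΣF_y = 0: A_y + T·sin21° − 20 − 10 = 0 → A_y = 30 − 45.9904 × 0.358368 = 13.52 kN.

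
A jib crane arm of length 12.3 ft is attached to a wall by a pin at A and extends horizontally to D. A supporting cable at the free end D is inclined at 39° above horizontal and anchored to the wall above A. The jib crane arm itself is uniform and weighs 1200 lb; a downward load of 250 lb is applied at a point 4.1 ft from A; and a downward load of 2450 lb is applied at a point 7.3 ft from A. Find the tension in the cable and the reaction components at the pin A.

T = 3396 lb, A_x = 2639 lb, A_y = 1763 lb

ΣM about A: T·sin39°·12.3 − 1200·6.15 − 250·4.1 − 2450·7.3 = 0 → T = 26290/(12.3·0.62932) = 3396.36 ≈ 3396 lb.
ΣF_x = 0: A_x − T·cos39° = 0 → A_x = 3396.36 × 0.777146 = 2639 lb.
ΣF_y = 0: A_y + T·sin39° − 1200 − 250 − 2450 = 0 → A_y = 3900 − 3396.36 × 0.62932 = 1763 lb.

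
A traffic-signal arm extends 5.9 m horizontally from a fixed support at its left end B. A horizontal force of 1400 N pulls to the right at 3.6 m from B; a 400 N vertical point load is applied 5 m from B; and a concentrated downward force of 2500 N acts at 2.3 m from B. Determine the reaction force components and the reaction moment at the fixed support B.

B_x = -1400 N, B_y = 2900 N, M_B = 7750 N·m

ΣF_x = 0: B_x + 1400 = 0 → B_x = -1400 N.
ΣF_y = 0: B_y − 400 − 2500 = 0 → B_y = 2900 N.
ΣM about B: M_B − 400·5 − 2500·2.3 = 0 → M_B = 7750 N·m.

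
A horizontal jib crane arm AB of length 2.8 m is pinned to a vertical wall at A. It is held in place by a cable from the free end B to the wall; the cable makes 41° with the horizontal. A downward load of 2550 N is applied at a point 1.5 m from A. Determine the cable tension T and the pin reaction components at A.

ΣM about A: T·sin41°·2.8 − 2550·1.5 = 0 → T = 3825/(2.8·0.656059) = 2082.24 ≈ 2082 N.
ΣF_x = 0: A_x − T·cos41° = 0 → A_x = 2082.24 × 0.75471 = 1571 N.
ΣF_y = 0: A_y + T·sin41° − 2550 = 0 → A_y = 2550 − 2082.24 × 0.656059 = 1184 N.

T = 2082 N, A_x = 1571 N, A_y = 1184 N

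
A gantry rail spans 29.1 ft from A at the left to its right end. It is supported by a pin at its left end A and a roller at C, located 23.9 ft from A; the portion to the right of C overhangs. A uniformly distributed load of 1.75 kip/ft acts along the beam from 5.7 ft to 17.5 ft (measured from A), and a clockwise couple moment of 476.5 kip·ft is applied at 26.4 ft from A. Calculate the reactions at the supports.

A_x = 0, A_y = -9.310 kip, C_y = 29.96 kip

Resultant of the distributed load: 1.75 × 11.8 = 20.65 kip at 11.6 ft from A.
Taking moments about A: C_y·23.9 − (1.75·11.8)·11.6 − 476.5 = 0 → C_y = 716.04/23.9 = 29.9598 ≈ 29.96 kip.
ΣF_y = 0: A_y + 29.9598 − 1.75·11.8 = 0 → A_y = -9.310 kip.
ΣF_x = 0: no horizontal applied forces, so A_x = 0.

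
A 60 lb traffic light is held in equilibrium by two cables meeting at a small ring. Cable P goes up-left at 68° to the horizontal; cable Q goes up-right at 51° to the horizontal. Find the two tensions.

ΣF_x = 0: −T_P·cos68° + T_Q·cos51° = 0 → T_Q = 0.595256·T_P.
ΣF_y = 0: T_P·sin68° + T_Q·sin51° = 60.
Substitute: T_P·(0.927184 + 0.595256·0.777146) = 60 → T_P = 43.1722 ≈ 43.17 lb.
Then T_Q = 0.595256 × 43.1722 = 25.70 lb.

T_P = 43.17 lb, T_Q = 25.70 lb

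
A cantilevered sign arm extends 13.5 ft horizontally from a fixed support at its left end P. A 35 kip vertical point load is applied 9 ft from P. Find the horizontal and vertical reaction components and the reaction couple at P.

P_x = 0, P_y = 35.00 kip, M_P = 315.0 kip·ft

ΣF_x = 0: P_x = 0.
ΣF_y = 0: P_y − 35 = 0 → P_y = 35.00 kip.
ΣM about P: M_P − 35·9 = 0 → M_P = 315.0 kip·ft.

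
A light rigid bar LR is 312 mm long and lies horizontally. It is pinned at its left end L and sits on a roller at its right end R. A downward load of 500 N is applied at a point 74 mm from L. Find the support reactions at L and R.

L_x = 0, L_y = 381.4 N, R_y = 118.6 N

ΣM about L: R_y·312 − 500·74 = 0 → R_y = 37000/312 = 118.59 ≈ 118.6 N.
ΣF_y = 0: L_y + 118.59 − 500 = 0 → L_y = 381.4 N.
ΣF_x = 0: no horizontal applied forces, so L_x = 0.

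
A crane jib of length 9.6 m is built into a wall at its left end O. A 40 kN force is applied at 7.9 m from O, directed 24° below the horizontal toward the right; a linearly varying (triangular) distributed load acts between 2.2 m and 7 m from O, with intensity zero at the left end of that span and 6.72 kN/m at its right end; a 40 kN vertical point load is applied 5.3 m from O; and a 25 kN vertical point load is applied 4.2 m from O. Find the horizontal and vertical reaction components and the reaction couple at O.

O_x = -36.54 kN, O_y = 97.40 kN, M_O = 532.6 kN·m

Resultant of the triangular load: ½ × 6.72 × 4.8 = 16.128 kN, acting at 5.4 m from O (one-third of the span from the peak).
ΣF_x = 0: O_x + 40·cos24° = 0 → O_x = -36.54 kN.
ΣF_y = 0: O_y − 40·sin24° − ½·6.72·4.8 − 40 − 25 = 0 → O_y = 97.40 kN.
ΣM about O: M_O − 40·sin24°·7.9 − (½·6.72·4.8)·5.4 − 40·5.3 − 25·4.2 = 0 → M_O = 532.6 kN·m.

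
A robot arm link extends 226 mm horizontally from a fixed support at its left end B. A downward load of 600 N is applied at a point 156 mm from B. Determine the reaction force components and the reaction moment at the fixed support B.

ΣF_x = 0: B_x = 0.
ΣF_y = 0: B_y − 600 = 0 → B_y = 600.0 N.
ΣM about B: M_B − 600·156 = 0 → M_B = 93600 N·mm.

B_x = 0, B_y = 600.0 N, M_B = 93600 N·mm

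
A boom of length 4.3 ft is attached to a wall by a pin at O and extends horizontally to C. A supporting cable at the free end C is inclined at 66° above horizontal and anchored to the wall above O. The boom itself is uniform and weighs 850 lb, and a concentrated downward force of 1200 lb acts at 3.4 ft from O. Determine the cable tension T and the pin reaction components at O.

ΣM about O: T·sin66°·4.3 − 850·2.15 − 1200·3.4 = 0 → T = 5907.5/(4.3·0.913545) = 1503.85 ≈ 1504 lb.
ΣF_x = 0: O_x − T·cos66° = 0 → O_x = 1503.85 × 0.406737 = 611.7 lb.
ΣF_y = 0: O_y + T·sin66° − 850 − 1200 = 0 → O_y = 2050 − 1503.85 × 0.913545 = 676.2 lb.

T = 1504 lb, O_x = 611.7 lb, O_y = 676.2 lb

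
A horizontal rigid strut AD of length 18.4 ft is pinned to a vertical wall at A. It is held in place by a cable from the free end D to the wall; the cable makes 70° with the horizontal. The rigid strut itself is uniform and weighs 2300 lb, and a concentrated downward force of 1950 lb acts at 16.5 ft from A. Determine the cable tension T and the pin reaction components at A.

ΣM about A: T·sin70°·18.4 − 2300·9.2 − 1950·16.5 = 0 → T = 53335/(18.4·0.939693) = 3084.67 ≈ 3085 lb.
ΣF_x = 0: A_x − T·cos70° = 0 → A_x = 3084.67 × 0.34202 = 1055 lb.
ΣF_y = 0: A_y + T·sin70° − 2300 − 1950 = 0 → A_y = 4250 − 3084.67 × 0.939693 = 1351 lb.

T = 3085 lb, A_x = 1055 lb, A_y = 1351 lb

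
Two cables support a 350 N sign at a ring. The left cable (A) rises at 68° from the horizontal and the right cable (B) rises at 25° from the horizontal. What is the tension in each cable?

ΣF_x = 0: −T_A·cos68° + T_B·cos25° = 0 → T_B = 0.413333·T_A.
ΣF_y = 0: T_A·sin68° + T_B·sin25° = 350.
Substitute: T_A·(0.927184 + 0.413333·0.422618) = 350 → T_A = 317.643 ≈ 317.6 N.
Then T_B = 0.413333 × 317.643 = 131.3 N.

T_A = 317.6 N, T_B = 131.3 N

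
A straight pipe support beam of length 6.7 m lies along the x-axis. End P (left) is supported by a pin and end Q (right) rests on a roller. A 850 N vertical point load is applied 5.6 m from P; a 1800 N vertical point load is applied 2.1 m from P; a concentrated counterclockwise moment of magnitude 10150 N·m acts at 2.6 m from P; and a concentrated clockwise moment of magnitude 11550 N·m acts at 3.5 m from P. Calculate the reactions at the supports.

Moments about P: Q_y·6.7 − 850·5.6 − 1800·2.1 + 10150 − 11550 = 0 → Q_y = 9940/6.7 = 1483.58 ≈ 1484 N.
ΣF_y = 0: P_y + 1483.58 − 850 − 1800 = 0 → P_y = 1166 N.
ΣF_x = 0: no horizontal applied forces, so P_x = 0.

P_x = 0, P_y = 1166 N, Q_y = 1484 N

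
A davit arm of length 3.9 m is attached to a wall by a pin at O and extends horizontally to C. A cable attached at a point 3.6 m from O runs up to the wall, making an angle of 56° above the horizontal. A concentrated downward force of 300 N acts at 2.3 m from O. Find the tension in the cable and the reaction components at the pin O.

ΣM about O: T·sin56°·3.6 − 300·2.3 = 0 → T = 690/(3.6·0.829038) = 231.192 ≈ 231.2 N.
ΣF_x = 0: O_x − T·cos56° = 0 → O_x = 231.192 × 0.559193 = 129.3 N.
ΣF_y = 0: O_y + T·sin56° − 300 = 0 → O_y = 300 − 231.192 × 0.829038 = 108.3 N.

T = 231.2 N, O_x = 129.3 N, O_y = 108.3 N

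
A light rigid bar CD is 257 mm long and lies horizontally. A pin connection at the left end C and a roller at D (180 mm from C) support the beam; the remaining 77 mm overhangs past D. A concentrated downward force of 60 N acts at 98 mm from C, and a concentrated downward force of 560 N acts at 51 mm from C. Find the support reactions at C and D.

C_x = 0, C_y = 428.7 N, D_y = 191.3 N

Moments about C: D_y·180 − 60·98 − 560·51 = 0 → D_y = 34440/180 = 191.333 ≈ 191.3 N.
ΣF_y = 0: C_y + 191.333 − 60 − 560 = 0 → C_y = 428.7 N.
ΣF_x = 0: no horizontal applied forces, so C_x = 0.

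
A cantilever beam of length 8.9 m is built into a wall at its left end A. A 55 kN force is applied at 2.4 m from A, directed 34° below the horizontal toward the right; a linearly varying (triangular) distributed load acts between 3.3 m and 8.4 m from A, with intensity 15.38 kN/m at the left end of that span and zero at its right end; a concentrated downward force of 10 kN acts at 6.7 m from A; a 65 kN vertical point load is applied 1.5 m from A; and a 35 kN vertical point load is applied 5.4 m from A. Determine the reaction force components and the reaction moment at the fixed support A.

Resultant of the triangular load: ½ × 15.38 × 5.1 = 39.219 kN, acting at 5 m from A (one-third of the span from the peak).
ΣF_x = 0: A_x + 55·cos34° = 0 → A_x = -45.60 kN.
ΣF_y = 0: A_y − 55·sin34° − ½·15.38·5.1 − 10 − 65 − 35 = 0 → A_y = 180.0 kN.
ΣM about A: M_A − 55·sin34°·2.4 − (½·15.38·5.1)·5 − 10·6.7 − 65·1.5 − 35·5.4 = 0 → M_A = 623.4 kN·m.

A_x = -45.60 kN, A_y = 180.0 kN, M_A = 623.4 kN·m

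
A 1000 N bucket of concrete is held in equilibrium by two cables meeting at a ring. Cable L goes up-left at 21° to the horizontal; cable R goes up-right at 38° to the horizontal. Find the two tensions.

ΣF_x = 0: −T_L·cos21° + T_R·cos38° = 0 → T_R = 1.18473·T_L.
ΣF_y = 0: T_L·sin21° + T_R·sin38° = 1000.
Substitute: T_L·(0.358368 + 1.18473·0.615661) = 1000 → T_L = 919.32 ≈ 919.3 N.
Then T_R = 1.18473 × 919.32 = 1089 N.

T_L = 919.3 N, T_R = 1089 N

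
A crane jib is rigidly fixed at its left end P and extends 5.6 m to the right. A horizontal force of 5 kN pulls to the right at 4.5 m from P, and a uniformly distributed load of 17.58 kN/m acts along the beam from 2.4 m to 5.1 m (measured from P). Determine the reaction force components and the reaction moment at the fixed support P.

Resultant of the distributed load: 17.58 × 2.7 = 47.466 kN at 3.75 m from P.
ΣF_x = 0: P_x + 5 = 0 → P_x = -5.000 kN.
ΣF_y = 0: P_y − 17.58·2.7 = 0 → P_y = 47.47 kN.
ΣM about P: M_P − (17.58·2.7)·3.75 = 0 → M_P = 178.0 kN·m.

P_x = -5.000 kN, P_y = 47.47 kN, M_P = 178.0 kN·m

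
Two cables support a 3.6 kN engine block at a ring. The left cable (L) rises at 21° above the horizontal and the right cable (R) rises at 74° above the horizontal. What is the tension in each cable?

ΣF_x = 0: −T_L·cos21° + T_R·cos74° = 0 → T_R = 3.38699·T_L.
ΣF_y = 0: T_L·sin21° + T_R·sin74° = 3.6.
Substitute: T_L·(0.358368 + 3.38699·0.961262) = 3.6 → T_L = 0.996084 ≈ 0.9961 kN.
Then T_R = 3.38699 × 0.996084 = 3.374 kN.

T_L = 0.9961 kN, T_R = 3.374 kN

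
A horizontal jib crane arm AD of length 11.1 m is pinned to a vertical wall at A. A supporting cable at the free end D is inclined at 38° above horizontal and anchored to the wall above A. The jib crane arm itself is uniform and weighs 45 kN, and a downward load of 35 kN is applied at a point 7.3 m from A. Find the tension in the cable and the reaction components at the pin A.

ΣM about A: T·sin38°·11.1 − 45·5.55 − 35·7.3 = 0 → T = 505.25/(11.1·0.615661) = 73.9336 ≈ 73.93 kN.
ΣF_x = 0: A_x − T·cos38° = 0 → A_x = 73.9336 × 0.788011 = 58.26 kN.
ΣF_y = 0: A_y + T·sin38° − 45 − 35 = 0 → A_y = 80 − 73.9336 × 0.615661 = 34.48 kN.

T = 73.93 kN, A_x = 58.26 kN, A_y = 34.48 kN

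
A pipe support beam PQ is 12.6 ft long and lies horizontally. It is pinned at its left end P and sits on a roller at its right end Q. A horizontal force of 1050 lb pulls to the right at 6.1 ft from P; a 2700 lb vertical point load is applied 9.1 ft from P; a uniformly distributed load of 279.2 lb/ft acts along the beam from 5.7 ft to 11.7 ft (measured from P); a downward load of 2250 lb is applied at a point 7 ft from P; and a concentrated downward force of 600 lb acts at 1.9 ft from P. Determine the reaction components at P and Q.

Resultant of the distributed load: 279.2 × 6 = 1675.2 lb at 8.7 ft from P.
Moments about P: Q_y·12.6 − 2700·9.1 − (279.2·6)·8.7 − 2250·7 − 600·1.9 = 0 → Q_y = 56034.24/12.6 = 4447.16 ≈ 4447 lb.
ΣF_y = 0: P_y + 4447.16 − 2700 − 279.2·6 − 2250 − 600 = 0 → P_y = 2778 lb.
ΣF_x = 0: P_x + 1050 = 0 → P_x = -1050 lb.

P_x = -1050 lb, P_y = 2778 lb, Q_y = 4447 lb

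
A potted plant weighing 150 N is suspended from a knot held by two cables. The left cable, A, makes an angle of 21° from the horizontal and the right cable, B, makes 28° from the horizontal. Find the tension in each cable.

ΣF_x = 0: −T_A·cos21° + T_B·cos28° = 0 → T_B = 1.05735·T_A.
ΣF_y = 0: T_A·sin21° + T_B·sin28° = 150.
Substitute: T_A·(0.358368 + 1.05735·0.469472) = 150 → T_A = 175.487 ≈ 175.5 N.
Then T_B = 1.05735 × 175.487 = 185.6 N.

T_A = 175.5 N, T_B = 185.6 N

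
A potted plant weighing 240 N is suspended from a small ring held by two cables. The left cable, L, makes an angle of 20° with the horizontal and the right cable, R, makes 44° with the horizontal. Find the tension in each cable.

T_L = 192.1 N, T_R = 250.9 N

ΣF_x = 0: −T_L·cos20° + T_R·cos44° = 0 → T_R = 1.30633·T_L.
ΣF_y = 0: T_L·sin20° + T_R·sin44° = 240.
Substitute: T_L·(0.34202 + 1.30633·0.694658) = 240 → T_L = 192.081 ≈ 192.1 N.
Then T_R = 1.30633 × 192.081 = 250.9 N.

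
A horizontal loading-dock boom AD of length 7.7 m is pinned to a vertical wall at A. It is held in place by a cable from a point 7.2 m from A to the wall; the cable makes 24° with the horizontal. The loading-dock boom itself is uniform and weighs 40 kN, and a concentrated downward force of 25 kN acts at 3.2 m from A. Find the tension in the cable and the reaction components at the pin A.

ΣM about A: T·sin24°·7.2 − 40·3.85 − 25·3.2 = 0 → T = 234/(7.2·0.406737) = 79.9042 ≈ 79.90 kN.
ΣF_x = 0: A_x − T·cos24° = 0 → A_x = 79.9042 × 0.913545 = 73.00 kN.
ΣF_y = 0: A_y + T·sin24° − 40 − 25 = 0 → A_y = 65 − 79.9042 × 0.406737 = 32.50 kN.

T = 79.90 kN, A_x = 73.00 kN, A_y = 32.50 kN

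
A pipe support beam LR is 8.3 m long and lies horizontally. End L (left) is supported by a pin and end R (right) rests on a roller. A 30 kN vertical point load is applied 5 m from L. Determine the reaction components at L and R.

L_x = 0, L_y = 11.93 kN, R_y = 18.07 kN

Moments about L: R_y·8.3 − 30·5 = 0 → R_y = 150/8.3 = 18.0723 ≈ 18.07 kN.
ΣF_y = 0: L_y + 18.0723 − 30 = 0 → L_y = 11.93 kN.
ΣF_x = 0: no horizontal applied forces, so L_x = 0.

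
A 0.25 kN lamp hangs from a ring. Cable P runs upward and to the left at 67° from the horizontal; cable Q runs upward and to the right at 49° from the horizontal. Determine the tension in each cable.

ΣF_x = 0: −T_P·cos67° + T_Q·cos49° = 0 → T_Q = 0.595573·T_P.
ΣF_y = 0: T_P·sin67° + T_Q·sin49° = 0.25.
Substitute: T_P·(0.920505 + 0.595573·0.75471) = 0.25 → T_P = 0.182483 ≈ 0.1825 kN.
Then T_Q = 0.595573 × 0.182483 = 0.1087 kN.

T_P = 0.1825 kN, T_Q = 0.1087 kN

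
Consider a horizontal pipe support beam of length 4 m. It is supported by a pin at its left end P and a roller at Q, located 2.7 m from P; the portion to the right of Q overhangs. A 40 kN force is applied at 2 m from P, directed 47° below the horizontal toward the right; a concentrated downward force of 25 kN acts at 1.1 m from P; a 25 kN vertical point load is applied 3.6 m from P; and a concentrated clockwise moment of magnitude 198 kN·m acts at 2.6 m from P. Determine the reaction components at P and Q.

P_x = -27.28 kN, P_y = -59.27 kN, Q_y = 138.5 kN

Moments about P: Q_y·2.7 − 40·sin47°·2 − 25·1.1 − 25·3.6 − 198 = 0 → Q_y = 374.008/2.7 = 138.521 ≈ 138.5 kN.
ΣF_y = 0: P_y + 138.521 − 40·sin47° − 25 − 25 = 0 → P_y = -59.27 kN.
ΣF_x = 0: P_x + 40·cos47° = 0 → P_x = -27.28 kN.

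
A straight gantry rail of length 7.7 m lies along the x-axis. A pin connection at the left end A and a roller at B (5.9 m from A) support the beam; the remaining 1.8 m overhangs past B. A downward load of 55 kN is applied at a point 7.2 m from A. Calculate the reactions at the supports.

A_x = 0, A_y = -12.12 kN, B_y = 67.12 kN

Moments about A: B_y·5.9 − 55·7.2 = 0 → B_y = 396/5.9 = 67.1186 ≈ 67.12 kN.
ΣF_y = 0: A_y + 67.1186 − 55 = 0 → A_y = -12.12 kN.
ΣF_x = 0: no horizontal applied forces, so A_x = 0.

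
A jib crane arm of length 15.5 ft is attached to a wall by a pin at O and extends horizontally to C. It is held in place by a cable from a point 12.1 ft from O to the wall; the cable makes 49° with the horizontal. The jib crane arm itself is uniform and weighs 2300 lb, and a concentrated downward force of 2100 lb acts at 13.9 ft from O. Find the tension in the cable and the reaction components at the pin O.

T = 5148 lb, O_x = 3378 lb, O_y = 514.5 lb

ΣM about O: T·sin49°·12.1 − 2300·7.75 − 2100·13.9 = 0 → T = 47015/(12.1·0.75471) = 5148.38 ≈ 5148 lb.
ΣF_x = 0: O_x − T·cos49° = 0 → O_x = 5148.38 × 0.656059 = 3378 lb.
ΣF_y = 0: O_y + T·sin49° − 2300 − 2100 = 0 → O_y = 4400 − 5148.38 × 0.75471 = 514.5 lb.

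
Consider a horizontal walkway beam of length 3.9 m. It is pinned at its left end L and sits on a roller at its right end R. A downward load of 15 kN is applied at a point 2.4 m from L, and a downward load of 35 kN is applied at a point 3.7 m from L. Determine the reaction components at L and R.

Taking moments about L: R_y·3.9 − 15·2.4 − 35·3.7 = 0 → R_y = 165.5/3.9 = 42.4359 ≈ 42.44 kN.
ΣF_y = 0: L_y + 42.4359 − 15 − 35 = 0 → L_y = 7.564 kN.
ΣF_x = 0: no horizontal applied forces, so L_x = 0.

L_x = 0, L_y = 7.564 kN, R_y = 42.44 kN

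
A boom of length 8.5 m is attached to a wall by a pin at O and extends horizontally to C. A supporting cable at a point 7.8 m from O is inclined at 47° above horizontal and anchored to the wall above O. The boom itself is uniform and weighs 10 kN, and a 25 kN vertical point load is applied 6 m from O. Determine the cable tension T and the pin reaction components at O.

T = 33.74 kN, O_x = 23.01 kN, O_y = 10.32 kN

ΣM about O: T·sin47°·7.8 − 10·4.25 − 25·6 = 0 → T = 192.5/(7.8·0.731354) = 33.7449 ≈ 33.74 kN.
ΣF_x = 0: O_x − T·cos47° = 0 → O_x = 33.7449 × 0.681998 = 23.01 kN.
ΣF_y = 0: O_y + T·sin47° − 10 − 25 = 0 → O_y = 35 − 33.7449 × 0.731354 = 10.32 kN.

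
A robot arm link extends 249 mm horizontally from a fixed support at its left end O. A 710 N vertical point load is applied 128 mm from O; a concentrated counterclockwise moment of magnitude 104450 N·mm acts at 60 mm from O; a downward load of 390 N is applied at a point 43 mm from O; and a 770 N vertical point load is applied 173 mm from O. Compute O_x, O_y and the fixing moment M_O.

ΣF_x = 0: O_x = 0.
ΣF_y = 0: O_y − 710 − 390 − 770 = 0 → O_y = 1870 N.
ΣM about O: M_O − 710·128 + 104450 − 390·43 − 770·173 = 0 → M_O = 136400 N·mm.

O_x = 0, O_y = 1870 N, M_O = 136400 N·mm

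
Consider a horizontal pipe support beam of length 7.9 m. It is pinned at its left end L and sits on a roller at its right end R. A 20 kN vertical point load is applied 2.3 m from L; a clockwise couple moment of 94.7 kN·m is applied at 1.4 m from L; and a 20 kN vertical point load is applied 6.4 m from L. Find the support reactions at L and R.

Taking moments about L: R_y·7.9 − 20·2.3 − 94.7 − 20·6.4 = 0 → R_y = 268.7/7.9 = 34.0127 ≈ 34.01 kN.
ΣF_y = 0: L_y + 34.0127 − 20 − 20 = 0 → L_y = 5.987 kN.
ΣF_x = 0: no horizontal applied forces, so L_x = 0.

L_x = 0, L_y = 5.987 kN, R_y = 34.01 kN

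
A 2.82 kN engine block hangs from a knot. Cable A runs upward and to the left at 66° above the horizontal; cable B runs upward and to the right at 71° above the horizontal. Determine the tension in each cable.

T_A = 1.346 kN, T_B = 1.682 kN

ΣF_x = 0: −T_A·cos66° + T_B·cos71° = 0 → T_B = 1.24931·T_A.
ΣF_y = 0: T_A·sin66° + T_B·sin71° = 2.82.
Substitute: T_A·(0.913545 + 1.24931·0.945519) = 2.82 → T_A = 1.3462 ≈ 1.346 kN.
Then T_B = 1.24931 × 1.3462 = 1.682 kN.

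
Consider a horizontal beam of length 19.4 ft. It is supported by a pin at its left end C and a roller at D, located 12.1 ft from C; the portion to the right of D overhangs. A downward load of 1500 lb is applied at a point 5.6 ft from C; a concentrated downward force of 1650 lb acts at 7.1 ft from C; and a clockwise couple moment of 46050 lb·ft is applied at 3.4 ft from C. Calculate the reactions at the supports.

Taking moments about C: D_y·12.1 − 1500·5.6 − 1650·7.1 − 46050 = 0 → D_y = 66165/12.1 = 5468.18 ≈ 5468 lb.
ΣF_y = 0: C_y + 5468.18 − 1500 − 1650 = 0 → C_y = -2318 lb.
ΣF_x = 0: no horizontal applied forces, so C_x = 0.

C_x = 0, C_y = -2318 lb, D_y = 5468 lb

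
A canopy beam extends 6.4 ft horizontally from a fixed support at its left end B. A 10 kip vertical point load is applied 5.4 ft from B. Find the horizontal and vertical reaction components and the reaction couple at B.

ΣF_x = 0: B_x = 0.
ΣF_y = 0: B_y − 10 = 0 → B_y = 10.00 kip.
ΣM about B: M_B − 10·5.4 = 0 → M_B = 54.00 kip·ft.

B_x = 0, B_y = 10.00 kip, M_B = 54.00 kip·ft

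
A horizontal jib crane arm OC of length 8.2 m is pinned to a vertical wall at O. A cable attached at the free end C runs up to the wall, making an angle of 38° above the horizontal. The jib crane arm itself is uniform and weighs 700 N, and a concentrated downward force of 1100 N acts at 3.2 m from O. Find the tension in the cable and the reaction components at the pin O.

T = 1266 N, O_x = 997.4 N, O_y = 1021 N

ΣM about O: T·sin38°·8.2 − 700·4.1 − 1100·3.2 = 0 → T = 6390/(8.2·0.615661) = 1265.74 ≈ 1266 N.
ΣF_x = 0: O_x − T·cos38° = 0 → O_x = 1265.74 × 0.788011 = 997.4 N.
ΣF_y = 0: O_y + T·sin38° − 700 − 1100 = 0 → O_y = 1800 − 1265.74 × 0.615661 = 1021 N.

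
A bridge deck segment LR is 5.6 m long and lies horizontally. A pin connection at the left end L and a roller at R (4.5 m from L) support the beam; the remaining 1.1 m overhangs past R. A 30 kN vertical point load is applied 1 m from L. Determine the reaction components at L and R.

L_x = 0, L_y = 23.33 kN, R_y = 6.667 kN

ΣM about L: R_y·4.5 − 30·1 = 0 → R_y = 30/4.5 = 6.66667 ≈ 6.667 kN.
ΣF_y = 0: L_y + 6.66667 − 30 = 0 → L_y = 23.33 kN.
ΣF_x = 0: no horizontal applied forces, so L_x = 0.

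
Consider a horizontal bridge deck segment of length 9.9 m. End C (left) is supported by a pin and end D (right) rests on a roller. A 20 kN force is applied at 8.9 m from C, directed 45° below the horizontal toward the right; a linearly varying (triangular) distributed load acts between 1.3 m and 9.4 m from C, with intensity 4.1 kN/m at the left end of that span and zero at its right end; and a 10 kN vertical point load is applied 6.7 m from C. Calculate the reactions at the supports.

C_x = -14.14 kN, C_y = 14.56 kN, D_y = 26.19 kN

Resultant of the triangular load: ½ × 4.1 × 8.1 = 16.605 kN, acting at 4 m from C (one-third of the span from the peak).
ΣM about C: D_y·9.9 − 20·sin45°·8.9 − (½·4.1·8.1)·4 − 10·6.7 = 0 → D_y = 259.285/9.9 = 26.1904 ≈ 26.19 kN.
ΣF_y = 0: C_y + 26.1904 − 20·sin45° − ½·4.1·8.1 − 10 = 0 → C_y = 14.56 kN.
ΣF_x = 0: C_x + 20·cos45° = 0 → C_x = -14.14 kN.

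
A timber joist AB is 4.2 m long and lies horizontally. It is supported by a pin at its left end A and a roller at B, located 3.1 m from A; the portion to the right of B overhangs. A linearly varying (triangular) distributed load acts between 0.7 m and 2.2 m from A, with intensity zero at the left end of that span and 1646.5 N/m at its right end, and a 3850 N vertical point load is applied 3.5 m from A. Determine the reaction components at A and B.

Resultant of the triangular load: ½ × 1646.5 × 1.5 = 1234.875 N, acting at 1.7 m from A (one-third of the span from the peak).
Moments about A: B_y·3.1 − (½·1646.5·1.5)·1.7 − 3850·3.5 = 0 → B_y = 15574.2875/3.1 = 5023.96 ≈ 5024 N.
ΣF_y = 0: A_y + 5023.96 − ½·1646.5·1.5 − 3850 = 0 → A_y = 60.91 N.
ΣF_x = 0: no horizontal applied forces, so A_x = 0.

A_x = 0, A_y = 60.91 N, B_y = 5024 N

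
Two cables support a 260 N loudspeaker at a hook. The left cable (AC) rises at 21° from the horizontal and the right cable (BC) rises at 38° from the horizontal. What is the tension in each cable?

ΣF_x = 0: −T_AC·cos21° + T_BC·cos38° = 0 → T_BC = 1.18473·T_AC.
ΣF_y = 0: T_AC·sin21° + T_BC·sin38° = 260.
Substitute: T_AC·(0.358368 + 1.18473·0.615661) = 260 → T_AC = 239.023 ≈ 239.0 N.
Then T_BC = 1.18473 × 239.023 = 283.2 N.

T_AC = 239.0 N, T_BC = 283.2 N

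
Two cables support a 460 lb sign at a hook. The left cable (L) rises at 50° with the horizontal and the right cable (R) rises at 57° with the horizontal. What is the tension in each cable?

ΣF_x = 0: −T_L·cos50° + T_R·cos57° = 0 → T_R = 1.18021·T_L.
ΣF_y = 0: T_L·sin50° + T_R·sin57° = 460.
Substitute: T_L·(0.766044 + 1.18021·0.838671) = 460 → T_L = 261.981 ≈ 262.0 lb.
Then T_R = 1.18021 × 261.981 = 309.2 lb.

T_L = 262.0 lb, T_R = 309.2 lb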